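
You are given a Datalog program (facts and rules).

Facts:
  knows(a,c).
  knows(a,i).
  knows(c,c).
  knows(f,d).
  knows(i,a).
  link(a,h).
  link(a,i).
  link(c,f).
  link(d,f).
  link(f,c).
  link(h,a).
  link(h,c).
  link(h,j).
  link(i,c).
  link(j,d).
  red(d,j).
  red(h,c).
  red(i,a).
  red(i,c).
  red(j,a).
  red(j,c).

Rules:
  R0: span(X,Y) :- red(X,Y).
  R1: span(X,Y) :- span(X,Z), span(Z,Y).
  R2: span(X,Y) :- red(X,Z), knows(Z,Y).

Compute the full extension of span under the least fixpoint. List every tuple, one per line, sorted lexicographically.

span(d,a)
span(d,c)
span(d,i)
span(d,j)
span(h,c)
span(i,a)
span(i,c)
span(i,i)
span(j,a)
span(j,c)
span(j,i)

round 1: derive span(d,j) via R0 from red(d,j)
round 1: derive span(h,c) via R0 from red(h,c)
round 1: derive span(i,a) via R0 from red(i,a)
round 1: derive span(i,c) via R0 from red(i,c)
round 1: derive span(j,a) via R0 from red(j,a)
round 1: derive span(j,c) via R0 from red(j,c)
round 1: derive span(i,i) via R2 from red(i,a), knows(a,i)
round 1: derive span(j,i) via R2 from red(j,a), knows(a,i)
round 2: derive span(d,a) via R1 from span(d,j), span(j,a)
round 2: derive span(d,c) via R1 from span(d,j), span(j,c)
round 2: derive span(d,i) via R1 from span(d,j), span(j,i)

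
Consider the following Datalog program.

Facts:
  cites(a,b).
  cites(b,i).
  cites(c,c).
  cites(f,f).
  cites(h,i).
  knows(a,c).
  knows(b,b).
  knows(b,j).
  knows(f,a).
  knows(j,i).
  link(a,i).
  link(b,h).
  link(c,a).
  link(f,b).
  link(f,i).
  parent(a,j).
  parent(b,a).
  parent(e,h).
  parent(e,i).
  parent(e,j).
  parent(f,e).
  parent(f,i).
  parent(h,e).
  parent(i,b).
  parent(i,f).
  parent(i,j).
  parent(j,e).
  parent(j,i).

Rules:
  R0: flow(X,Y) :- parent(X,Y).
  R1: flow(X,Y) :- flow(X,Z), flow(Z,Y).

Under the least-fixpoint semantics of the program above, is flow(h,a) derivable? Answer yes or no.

yes

round 1: derive flow(a,j) via R0 from parent(a,j)
round 1: derive flow(b,a) via R0 from parent(b,a)
round 1: derive flow(e,h) via R0 from parent(e,h)
round 1: derive flow(e,i) via R0 from parent(e,i)
round 1: derive flow(e,j) via R0 from parent(e,j)
round 1: derive flow(f,e) via R0 from parent(f,e)
round 1: derive flow(f,i) via R0 from parent(f,i)
round 1: derive flow(h,e) via R0 from parent(h,e)
round 1: derive flow(i,b) via R0 from parent(i,b)
round 1: derive flow(i,f) via R0 from parent(i,f)
round 1: derive flow(i,j) via R0 from parent(i,j)
round 1: derive flow(j,e) via R0 from parent(j,e)
round 1: derive flow(j,i) via R0 from parent(j,i)
round 2: derive flow(a,e) via R1 from flow(a,j), flow(j,e)
round 2: derive flow(a,i) via R1 from flow(a,j), flow(j,i)
round 2: derive flow(b,j) via R1 from flow(b,a), flow(a,j)
round 2: derive flow(e,b) via R1 from flow(e,i), flow(i,b)
round 2: derive flow(e,e) via R1 from flow(e,h), flow(h,e)
round 2: derive flow(e,f) via R1 from flow(e,i), flow(i,f)
round 2: derive flow(f,b) via R1 from flow(f,i), flow(i,b)
round 2: derive flow(f,f) via R1 from flow(f,i), flow(i,f)
round 2: derive flow(f,h) via R1 from flow(f,e), flow(e,h)
round 2: derive flow(f,j) via R1 from flow(f,e), flow(e,j)
round 2: derive flow(h,h) via R1 from flow(h,e), flow(e,h)
round 2: derive flow(h,i) via R1 from flow(h,e), flow(e,i)
round 2: derive flow(h,j) via R1 from flow(h,e), flow(e,j)
round 2: derive flow(i,a) via R1 from flow(i,b), flow(b,a)
round 2: derive flow(i,e) via R1 from flow(i,f), flow(f,e)
round 2: derive flow(i,i) via R1 from flow(i,f), flow(f,i)
round 2: derive flow(j,b) via R1 from flow(j,i), flow(i,b)
round 2: derive flow(j,f) via R1 from flow(j,i), flow(i,f)
round 2: derive flow(j,h) via R1 from flow(j,e), flow(e,h)
round 2: derive flow(j,j) via R1 from flow(j,e), flow(e,j)
round 3: derive flow(a,a) via R1 from flow(a,i), flow(i,a)
round 3: derive flow(a,b) via R1 from flow(a,e), flow(e,b)
round 3: derive flow(a,f) via R1 from flow(a,e), flow(e,f)
round 3: derive flow(a,h) via R1 from flow(a,e), flow(e,h)
round 3: derive flow(b,b) via R1 from flow(b,j), flow(j,b)
round 3: derive flow(b,e) via R1 from flow(b,a), flow(a,e)
round 3: derive flow(b,f) via R1 from flow(b,j), flow(j,f)
round 3: derive flow(b,h) via R1 from flow(b,j), flow(j,h)
round 3: derive flow(b,i) via R1 from flow(b,a), flow(a,i)
round 3: derive flow(e,a) via R1 from flow(e,b), flow(b,a)
round 3: derive flow(f,a) via R1 from flow(f,b), flow(b,a)
round 3: derive flow(h,a) via R1 from flow(h,i), flow(i,a)
round 3: derive flow(h,b) via R1 from flow(h,e), flow(e,b)
round 3: derive flow(h,f) via R1 from flow(h,e), flow(e,f)
round 3: derive flow(i,h) via R1 from flow(i,e), flow(e,h)
round 3: derive flow(j,a) via R1 from flow(j,b), flow(b,a)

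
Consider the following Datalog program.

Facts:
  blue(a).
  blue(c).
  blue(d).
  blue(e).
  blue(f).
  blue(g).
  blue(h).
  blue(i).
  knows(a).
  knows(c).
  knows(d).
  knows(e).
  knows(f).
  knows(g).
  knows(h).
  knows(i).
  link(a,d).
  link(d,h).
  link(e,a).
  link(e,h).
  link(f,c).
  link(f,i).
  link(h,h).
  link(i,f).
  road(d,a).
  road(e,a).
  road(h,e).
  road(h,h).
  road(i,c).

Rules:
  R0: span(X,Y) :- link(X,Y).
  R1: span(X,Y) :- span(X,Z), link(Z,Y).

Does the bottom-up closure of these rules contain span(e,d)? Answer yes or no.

yes

round 1: derive span(a,d) via R0 from link(a,d)
round 1: derive span(d,h) via R0 from link(d,h)
round 1: derive span(e,a) via R0 from link(e,a)
round 1: derive span(e,h) via R0 from link(e,h)
round 1: derive span(f,c) via R0 from link(f,c)
round 1: derive span(f,i) via R0 from link(f,i)
round 1: derive span(h,h) via R0 from link(h,h)
round 1: derive span(i,f) via R0 from link(i,f)
round 2: derive span(a,h) via R1 from span(a,d), link(d,h)
round 2: derive span(e,d) via R1 from span(e,a), link(a,d)
round 2: derive span(f,f) via R1 from span(f,i), link(i,f)
round 2: derive span(i,c) via R1 from span(i,f), link(f,c)
round 2: derive span(i,i) via R1 from span(i,f), link(f,i)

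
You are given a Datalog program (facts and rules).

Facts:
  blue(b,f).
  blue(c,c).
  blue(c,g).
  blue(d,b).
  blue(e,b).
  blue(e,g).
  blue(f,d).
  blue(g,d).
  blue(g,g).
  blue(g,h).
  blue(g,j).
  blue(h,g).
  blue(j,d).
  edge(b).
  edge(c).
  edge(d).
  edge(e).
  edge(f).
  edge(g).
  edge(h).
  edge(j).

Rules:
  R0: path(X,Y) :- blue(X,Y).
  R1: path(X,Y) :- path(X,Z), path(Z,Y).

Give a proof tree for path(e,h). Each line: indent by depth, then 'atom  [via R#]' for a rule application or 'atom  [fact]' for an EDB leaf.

path(e,h)  [via R1]
  path(e,g)  [via R0]
    blue(e,g)  [fact]
  path(g,h)  [via R0]
    blue(g,h)  [fact]

round 1: derive path(b,f) via R0 from blue(b,f)
round 1: derive path(c,c) via R0 from blue(c,c)
round 1: derive path(c,g) via R0 from blue(c,g)
round 1: derive path(d,b) via R0 from blue(d,b)
round 1: derive path(e,b) via R0 from blue(e,b)
round 1: derive path(e,g) via R0 from blue(e,g)
round 1: derive path(f,d) via R0 from blue(f,d)
round 1: derive path(g,d) via R0 from blue(g,d)
round 1: derive path(g,g) via R0 from blue(g,g)
round 1: derive path(g,h) via R0 from blue(g,h)
round 1: derive path(g,j) via R0 from blue(g,j)
round 1: derive path(h,g) via R0 from blue(h,g)
round 1: derive path(j,d) via R0 from blue(j,d)
round 2: derive path(b,d) via R1 from path(b,f), path(f,d)
round 2: derive path(c,d) via R1 from path(c,g), path(g,d)
round 2: derive path(c,h) via R1 from path(c,g), path(g,h)
round 2: derive path(c,j) via R1 from path(c,g), path(g,j)
round 2: derive path(d,f) via R1 from path(d,b), path(b,f)
round 2: derive path(e,d) via R1 from path(e,g), path(g,d)
round 2: derive path(e,f) via R1 from path(e,b), path(b,f)
round 2: derive path(e,h) via R1 from path(e,g), path(g,h)
round 2: derive path(e,j) via R1 from path(e,g), path(g,j)
round 2: derive path(f,b) via R1 from path(f,d), path(d,b)
round 2: derive path(g,b) via R1 from path(g,d), path(d,b)
round 2: derive path(h,d) via R1 from path(h,g), path(g,d)
round 2: derive path(h,h) via R1 from path(h,g), path(g,h)
round 2: derive path(h,j) via R1 from path(h,g), path(g,j)
round 2: derive path(j,b) via R1 from path(j,d), path(d,b)
round 3: derive path(b,b) via R1 from path(b,d), path(d,b)
round 3: derive path(c,b) via R1 from path(c,d), path(d,b)
round 3: derive path(c,f) via R1 from path(c,d), path(d,f)
round 3: derive path(d,d) via R1 from path(d,b), path(b,d)
round 3: derive path(f,f) via R1 from path(f,b), path(b,f)
round 3: derive path(g,f) via R1 from path(g,b), path(b,f)
round 3: derive path(h,b) via R1 from path(h,d), path(d,b)
round 3: derive path(h,f) via R1 from path(h,d), path(d,f)
round 3: derive path(j,f) via R1 from path(j,b), path(b,f)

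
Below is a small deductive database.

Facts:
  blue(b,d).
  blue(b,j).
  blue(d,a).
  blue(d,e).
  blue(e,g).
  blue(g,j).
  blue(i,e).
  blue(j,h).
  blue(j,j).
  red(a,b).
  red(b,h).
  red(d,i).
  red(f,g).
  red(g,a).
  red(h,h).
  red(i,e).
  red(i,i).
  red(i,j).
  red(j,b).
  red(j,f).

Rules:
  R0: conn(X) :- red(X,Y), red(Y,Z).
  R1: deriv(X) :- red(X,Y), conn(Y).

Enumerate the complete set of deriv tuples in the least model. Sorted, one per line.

deriv(a)
deriv(b)
deriv(d)
deriv(f)
deriv(g)
deriv(h)
deriv(i)
deriv(j)

round 1: derive conn(a) via R0 from red(a,b), red(b,h)
round 1: derive conn(b) via R0 from red(b,h), red(h,h)
round 1: derive conn(d) via R0 from red(d,i), red(i,e)
round 1: derive conn(f) via R0 from red(f,g), red(g,a)
round 1: derive conn(g) via R0 from red(g,a), red(a,b)
round 1: derive conn(h) via R0 from red(h,h), red(h,h)
round 1: derive conn(i) via R0 from red(i,i), red(i,e)
round 1: derive conn(j) via R0 from red(j,b), red(b,h)
round 2: derive deriv(a) via R1 from red(a,b), conn(b)
round 2: derive deriv(b) via R1 from red(b,h), conn(h)
round 2: derive deriv(d) via R1 from red(d,i), conn(i)
round 2: derive deriv(f) via R1 from red(f,g), conn(g)
round 2: derive deriv(g) via R1 from red(g,a), conn(a)
round 2: derive deriv(h) via R1 from red(h,h), conn(h)
round 2: derive deriv(i) via R1 from red(i,i), conn(i)
round 2: derive deriv(j) via R1 from red(j,b), conn(b)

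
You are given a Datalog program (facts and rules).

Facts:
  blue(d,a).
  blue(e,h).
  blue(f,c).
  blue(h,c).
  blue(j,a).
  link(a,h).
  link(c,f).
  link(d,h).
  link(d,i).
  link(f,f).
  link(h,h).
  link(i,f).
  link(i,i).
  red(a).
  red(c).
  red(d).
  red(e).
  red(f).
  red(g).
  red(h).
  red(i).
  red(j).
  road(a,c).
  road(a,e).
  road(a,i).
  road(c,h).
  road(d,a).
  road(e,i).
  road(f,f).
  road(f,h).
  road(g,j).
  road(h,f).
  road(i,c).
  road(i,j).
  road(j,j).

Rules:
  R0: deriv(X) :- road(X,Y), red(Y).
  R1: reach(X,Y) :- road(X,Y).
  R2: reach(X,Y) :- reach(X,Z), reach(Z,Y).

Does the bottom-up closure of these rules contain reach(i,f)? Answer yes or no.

yes

round 1: derive reach(a,c) via R1 from road(a,c)
round 1: derive reach(a,e) via R1 from road(a,e)
round 1: derive reach(a,i) via R1 from road(a,i)
round 1: derive reach(c,h) via R1 from road(c,h)
round 1: derive reach(d,a) via R1 from road(d,a)
round 1: derive reach(e,i) via R1 from road(e,i)
round 1: derive reach(f,f) via R1 from road(f,f)
round 1: derive reach(f,h) via R1 from road(f,h)
round 1: derive reach(g,j) via R1 from road(g,j)
round 1: derive reach(h,f) via R1 from road(h,f)
round 1: derive reach(i,c) via R1 from road(i,c)
round 1: derive reach(i,j) via R1 from road(i,j)
round 1: derive reach(j,j) via R1 from road(j,j)
round 2: derive reach(a,h) via R2 from reach(a,c), reach(c,h)
round 2: derive reach(a,j) via R2 from reach(a,i), reach(i,j)
round 2: derive reach(c,f) via R2 from reach(c,h), reach(h,f)
round 2: derive reach(d,c) via R2 from reach(d,a), reach(a,c)
round 2: derive reach(d,e) via R2 from reach(d,a), reach(a,e)
round 2: derive reach(d,i) via R2 from reach(d,a), reach(a,i)
round 2: derive reach(e,c) via R2 from reach(e,i), reach(i,c)
round 2: derive reach(e,j) via R2 from reach(e,i), reach(i,j)
round 2: derive reach(h,h) via R2 from reach(h,f), reach(f,h)
round 2: derive reach(i,h) via R2 from reach(i,c), reach(c,h)
round 3: derive reach(a,f) via R2 from reach(a,c), reach(c,f)
round 3: derive reach(d,f) via R2 from reach(d,c), reach(c,f)
round 3: derive reach(d,h) via R2 from reach(d,a), reach(a,h)
round 3: derive reach(d,j) via R2 from reach(d,a), reach(a,j)
round 3: derive reach(e,f) via R2 from reach(e,c), reach(c,f)
round 3: derive reach(e,h) via R2 from reach(e,c), reach(c,h)
round 3: derive reach(i,f) via R2 from reach(i,c), reach(c,f)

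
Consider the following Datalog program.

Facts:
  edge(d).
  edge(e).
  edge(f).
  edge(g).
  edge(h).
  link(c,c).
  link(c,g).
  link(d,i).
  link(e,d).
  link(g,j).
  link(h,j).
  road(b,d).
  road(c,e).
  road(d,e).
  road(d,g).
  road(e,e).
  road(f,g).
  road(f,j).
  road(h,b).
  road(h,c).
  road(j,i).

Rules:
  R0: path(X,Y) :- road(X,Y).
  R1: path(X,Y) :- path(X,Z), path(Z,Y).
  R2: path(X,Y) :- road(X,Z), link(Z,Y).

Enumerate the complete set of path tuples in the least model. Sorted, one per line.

round 1: derive path(b,d) via R0 from road(b,d)
round 1: derive path(c,e) via R0 from road(c,e)
round 1: derive path(d,e) via R0 from road(d,e)
round 1: derive path(d,g) via R0 from road(d,g)
round 1: derive path(e,e) via R0 from road(e,e)
round 1: derive path(f,g) via R0 from road(f,g)
round 1: derive path(f,j) via R0 from road(f,j)
round 1: derive path(h,b) via R0 from road(h,b)
round 1: derive path(h,c) via R0 from road(h,c)
round 1: derive path(j,i) via R0 from road(j,i)
round 1: derive path(b,i) via R2 from road(b,d), link(d,i)
round 1: derive path(c,d) via R2 from road(c,e), link(e,d)
round 1: derive path(d,d) via R2 from road(d,e), link(e,d)
round 1: derive path(d,j) via R2 from road(d,g), link(g,j)
round 1: derive path(e,d) via R2 from road(e,e), link(e,d)
round 1: derive path(h,g) via R2 from road(h,c), link(c,g)
round 2: derive path(b,e) via R1 from path(b,d), path(d,e)
round 2: derive path(b,g) via R1 from path(b,d), path(d,g)
round 2: derive path(b,j) via R1 from path(b,d), path(d,j)
round 2: derive path(c,g) via R1 from path(c,d), path(d,g)
round 2: derive path(c,j) via R1 from path(c,d), path(d,j)
round 2: derive path(d,i) via R1 from path(d,j), path(j,i)
round 2: derive path(e,g) via R1 from path(e,d), path(d,g)
round 2: derive path(e,j) via R1 from path(e,d), path(d,j)
round 2: derive path(f,i) via R1 from path(f,j), path(j,i)
round 2: derive path(h,d) via R1 from path(h,b), path(b,d)
round 2: derive path(h,e) via R1 from path(h,c), path(c,e)
round 2: derive path(h,i) via R1 from path(h,b), path(b,i)
round 3: derive path(c,i) via R1 from path(c,d), path(d,i)
round 3: derive path(e,i) via R1 from path(e,d), path(d,i)
round 3: derive path(h,j) via R1 from path(h,b), path(b,j)

path(b,d)
path(b,e)
path(b,g)
path(b,i)
path(b,j)
path(c,d)
path(c,e)
path(c,g)
path(c,i)
path(c,j)
path(d,d)
path(d,e)
path(d,g)
path(d,i)
path(d,j)
path(e,d)
path(e,e)
path(e,g)
path(e,i)
path(e,j)
path(f,g)
path(f,i)
path(f,j)
path(h,b)
path(h,c)
path(h,d)
path(h,e)
path(h,g)
path(h,i)
path(h,j)
path(j,i)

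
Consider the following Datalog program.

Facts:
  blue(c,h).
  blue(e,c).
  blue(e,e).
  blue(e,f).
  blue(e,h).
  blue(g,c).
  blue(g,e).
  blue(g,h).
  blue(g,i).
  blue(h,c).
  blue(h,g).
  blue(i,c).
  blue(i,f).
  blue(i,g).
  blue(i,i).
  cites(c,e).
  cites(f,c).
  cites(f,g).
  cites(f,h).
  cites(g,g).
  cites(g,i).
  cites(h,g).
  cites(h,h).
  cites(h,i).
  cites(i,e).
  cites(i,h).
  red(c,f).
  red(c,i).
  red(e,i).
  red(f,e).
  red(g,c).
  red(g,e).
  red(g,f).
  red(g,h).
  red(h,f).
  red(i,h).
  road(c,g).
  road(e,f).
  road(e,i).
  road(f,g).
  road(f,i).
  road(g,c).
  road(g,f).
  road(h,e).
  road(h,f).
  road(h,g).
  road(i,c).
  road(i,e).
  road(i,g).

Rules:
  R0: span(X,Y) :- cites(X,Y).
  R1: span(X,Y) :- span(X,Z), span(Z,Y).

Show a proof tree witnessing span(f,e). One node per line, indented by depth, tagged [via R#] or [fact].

span(f,e)  [via R1]
  span(f,c)  [via R0]
    cites(f,c)  [fact]
  span(c,e)  [via R0]
    cites(c,e)  [fact]

round 1: derive span(c,e) via R0 from cites(c,e)
round 1: derive span(f,c) via R0 from cites(f,c)
round 1: derive span(f,g) via R0 from cites(f,g)
round 1: derive span(f,h) via R0 from cites(f,h)
round 1: derive span(g,g) via R0 from cites(g,g)
round 1: derive span(g,i) via R0 from cites(g,i)
round 1: derive span(h,g) via R0 from cites(h,g)
round 1: derive span(h,h) via R0 from cites(h,h)
round 1: derive span(h,i) via R0 from cites(h,i)
round 1: derive span(i,e) via R0 from cites(i,e)
round 1: derive span(i,h) via R0 from cites(i,h)
round 2: derive span(f,e) via R1 from span(f,c), span(c,e)
round 2: derive span(f,i) via R1 from span(f,g), span(g,i)
round 2: derive span(g,e) via R1 from span(g,i), span(i,e)
round 2: derive span(g,h) via R1 from span(g,i), span(i,h)
round 2: derive span(h,e) via R1 from span(h,i), span(i,e)
round 2: derive span(i,g) via R1 from span(i,h), span(h,g)
round 2: derive span(i,i) via R1 from span(i,h), span(h,i)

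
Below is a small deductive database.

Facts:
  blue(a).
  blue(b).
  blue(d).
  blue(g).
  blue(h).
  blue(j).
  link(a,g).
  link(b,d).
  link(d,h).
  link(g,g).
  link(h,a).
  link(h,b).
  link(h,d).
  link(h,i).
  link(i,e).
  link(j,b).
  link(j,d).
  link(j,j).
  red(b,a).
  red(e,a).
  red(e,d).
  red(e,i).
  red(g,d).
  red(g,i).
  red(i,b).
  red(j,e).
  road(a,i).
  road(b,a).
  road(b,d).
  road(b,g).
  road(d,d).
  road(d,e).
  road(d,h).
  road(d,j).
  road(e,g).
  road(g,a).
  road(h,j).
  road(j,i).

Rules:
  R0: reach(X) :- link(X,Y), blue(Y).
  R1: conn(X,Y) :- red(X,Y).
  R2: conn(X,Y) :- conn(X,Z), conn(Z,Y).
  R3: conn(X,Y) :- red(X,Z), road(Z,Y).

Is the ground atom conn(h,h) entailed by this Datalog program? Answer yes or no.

no

round 1: derive conn(b,a) via R1 from red(b,a)
round 1: derive conn(e,a) via R1 from red(e,a)
round 1: derive conn(e,d) via R1 from red(e,d)
round 1: derive conn(e,i) via R1 from red(e,i)
round 1: derive conn(g,d) via R1 from red(g,d)
round 1: derive conn(g,i) via R1 from red(g,i)
round 1: derive conn(i,b) via R1 from red(i,b)
round 1: derive conn(j,e) via R1 from red(j,e)
round 1: derive conn(b,i) via R3 from red(b,a), road(a,i)
round 1: derive conn(e,e) via R3 from red(e,d), road(d,e)
round 1: derive conn(e,h) via R3 from red(e,d), road(d,h)
round 1: derive conn(e,j) via R3 from red(e,d), road(d,j)
round 1: derive conn(g,e) via R3 from red(g,d), road(d,e)
round 1: derive conn(g,h) via R3 from red(g,d), road(d,h)
round 1: derive conn(g,j) via R3 from red(g,d), road(d,j)
round 1: derive conn(i,a) via R3 from red(i,b), road(b,a)
round 1: derive conn(i,d) via R3 from red(i,b), road(b,d)
round 1: derive conn(i,g) via R3 from red(i,b), road(b,g)
round 1: derive conn(j,g) via R3 from red(j,e), road(e,g)
round 2: derive conn(b,b) via R2 from conn(b,i), conn(i,b)
round 2: derive conn(b,d) via R2 from conn(b,i), conn(i,d)
round 2: derive conn(b,g) via R2 from conn(b,i), conn(i,g)
round 2: derive conn(e,b) via R2 from conn(e,i), conn(i,b)
round 2: derive conn(e,g) via R2 from conn(e,i), conn(i,g)
round 2: derive conn(g,a) via R2 from conn(g,e), conn(e,a)
round 2: derive conn(g,b) via R2 from conn(g,i), conn(i,b)
round 2: derive conn(g,g) via R2 from conn(g,i), conn(i,g)
round 2: derive conn(i,e) via R2 from conn(i,g), conn(g,e)
round 2: derive conn(i,h) via R2 from conn(i,g), conn(g,h)
round 2: derive conn(i,i) via R2 from conn(i,b), conn(b,i)
round 2: derive conn(i,j) via R2 from conn(i,g), conn(g,j)
round 2: derive conn(j,a) via R2 from conn(j,e), conn(e,a)
round 2: derive conn(j,d) via R2 from conn(j,e), conn(e,d)
round 2: derive conn(j,h) via R2 from conn(j,e), conn(e,h)
round 2: derive conn(j,i) via R2 from conn(j,e), conn(e,i)
round 2: derive conn(j,j) via R2 from conn(j,e), conn(e,j)
round 3: derive conn(b,e) via R2 from conn(b,g), conn(g,e)
round 3: derive conn(b,h) via R2 from conn(b,g), conn(g,h)
round 3: derive conn(b,j) via R2 from conn(b,g), conn(g,j)
round 3: derive conn(j,b) via R2 from conn(j,e), conn(e,b)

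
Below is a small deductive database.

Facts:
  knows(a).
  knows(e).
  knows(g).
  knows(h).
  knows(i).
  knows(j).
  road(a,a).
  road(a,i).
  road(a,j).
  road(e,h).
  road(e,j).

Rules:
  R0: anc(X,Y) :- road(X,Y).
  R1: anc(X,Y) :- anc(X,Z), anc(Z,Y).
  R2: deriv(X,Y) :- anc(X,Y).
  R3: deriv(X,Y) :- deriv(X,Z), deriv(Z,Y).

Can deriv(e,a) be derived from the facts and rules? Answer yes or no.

no

round 1: derive anc(a,a) via R0 from road(a,a)
round 1: derive anc(a,i) via R0 from road(a,i)
round 1: derive anc(a,j) via R0 from road(a,j)
round 1: derive anc(e,h) via R0 from road(e,h)
round 1: derive anc(e,j) via R0 from road(e,j)
round 2: derive deriv(a,a) via R2 from anc(a,a)
round 2: derive deriv(a,i) via R2 from anc(a,i)
round 2: derive deriv(a,j) via R2 from anc(a,j)
round 2: derive deriv(e,h) via R2 from anc(e,h)
round 2: derive deriv(e,j) via R2 from anc(e,j)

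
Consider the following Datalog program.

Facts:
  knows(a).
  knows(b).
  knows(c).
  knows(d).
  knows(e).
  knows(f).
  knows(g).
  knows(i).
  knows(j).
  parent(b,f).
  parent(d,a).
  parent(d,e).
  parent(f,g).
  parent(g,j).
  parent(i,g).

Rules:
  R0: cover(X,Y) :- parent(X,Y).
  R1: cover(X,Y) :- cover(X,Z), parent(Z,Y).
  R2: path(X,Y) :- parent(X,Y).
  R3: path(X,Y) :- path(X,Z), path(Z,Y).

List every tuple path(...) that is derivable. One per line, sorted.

path(b,f)
path(b,g)
path(b,j)
path(d,a)
path(d,e)
path(f,g)
path(f,j)
path(g,j)
path(i,g)
path(i,j)

round 1: derive path(b,f) via R2 from parent(b,f)
round 1: derive path(d,a) via R2 from parent(d,a)
round 1: derive path(d,e) via R2 from parent(d,e)
round 1: derive path(f,g) via R2 from parent(f,g)
round 1: derive path(g,j) via R2 from parent(g,j)
round 1: derive path(i,g) via R2 from parent(i,g)
round 2: derive path(b,g) via R3 from path(b,f), path(f,g)
round 2: derive path(f,j) via R3 from path(f,g), path(g,j)
round 2: derive path(i,j) via R3 from path(i,g), path(g,j)
round 3: derive path(b,j) via R3 from path(b,f), path(f,j)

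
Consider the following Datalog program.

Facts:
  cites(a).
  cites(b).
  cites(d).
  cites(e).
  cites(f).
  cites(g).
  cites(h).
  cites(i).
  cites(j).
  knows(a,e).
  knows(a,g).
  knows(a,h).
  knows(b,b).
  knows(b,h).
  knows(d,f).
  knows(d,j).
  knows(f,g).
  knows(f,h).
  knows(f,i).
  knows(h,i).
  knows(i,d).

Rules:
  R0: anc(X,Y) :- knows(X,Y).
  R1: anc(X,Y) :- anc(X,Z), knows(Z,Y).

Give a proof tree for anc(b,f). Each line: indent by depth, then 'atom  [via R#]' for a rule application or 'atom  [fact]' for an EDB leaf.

anc(b,f)  [via R1]
  anc(b,d)  [via R1]
    anc(b,i)  [via R1]
      anc(b,h)  [via R0]
        knows(b,h)  [fact]
      knows(h,i)  [fact]
    knows(i,d)  [fact]
  knows(d,f)  [fact]

round 1: derive anc(a,e) via R0 from knows(a,e)
round 1: derive anc(a,g) via R0 from knows(a,g)
round 1: derive anc(a,h) via R0 from knows(a,h)
round 1: derive anc(b,b) via R0 from knows(b,b)
round 1: derive anc(b,h) via R0 from knows(b,h)
round 1: derive anc(d,f) via R0 from knows(d,f)
round 1: derive anc(d,j) via R0 from knows(d,j)
round 1: derive anc(f,g) via R0 from knows(f,g)
round 1: derive anc(f,h) via R0 from knows(f,h)
round 1: derive anc(f,i) via R0 from knows(f,i)
round 1: derive anc(h,i) via R0 from knows(h,i)
round 1: derive anc(i,d) via R0 from knows(i,d)
round 2: derive anc(a,i) via R1 from anc(a,h), knows(h,i)
round 2: derive anc(b,i) via R1 from anc(b,h), knows(h,i)
round 2: derive anc(d,g) via R1 from anc(d,f), knows(f,g)
round 2: derive anc(d,h) via R1 from anc(d,f), knows(f,h)
round 2: derive anc(d,i) via R1 from anc(d,f), knows(f,i)
round 2: derive anc(f,d) via R1 from anc(f,i), knows(i,d)
round 2: derive anc(h,d) via R1 from anc(h,i), knows(i,d)
round 2: derive anc(i,f) via R1 from anc(i,d), knows(d,f)
round 2: derive anc(i,j) via R1 from anc(i,d), knows(d,j)
round 3: derive anc(a,d) via R1 from anc(a,i), knows(i,d)
round 3: derive anc(b,d) via R1 from anc(b,i), knows(i,d)
round 3: derive anc(d,d) via R1 from anc(d,i), knows(i,d)
round 3: derive anc(f,f) via R1 from anc(f,d), knows(d,f)
round 3: derive anc(f,j) via R1 from anc(f,d), knows(d,j)
round 3: derive anc(h,f) via R1 from anc(h,d), knows(d,f)
round 3: derive anc(h,j) via R1 from anc(h,d), knows(d,j)
round 3: derive anc(i,g) via R1 from anc(i,f), knows(f,g)
round 3: derive anc(i,h) via R1 from anc(i,f), knows(f,h)
round 3: derive anc(i,i) via R1 from anc(i,f), knows(f,i)
round 4: derive anc(a,f) via R1 from anc(a,d), knows(d,f)
round 4: derive anc(a,j) via R1 from anc(a,d), knows(d,j)
round 4: derive anc(b,f) via R1 from anc(b,d), knows(d,f)
round 4: derive anc(b,j) via R1 from anc(b,d), knows(d,j)
round 4: derive anc(h,g) via R1 from anc(h,f), knows(f,g)
round 4: derive anc(h,h) via R1 from anc(h,f), knows(f,h)
round 5: derive anc(b,g) via R1 from anc(b,f), knows(f,g)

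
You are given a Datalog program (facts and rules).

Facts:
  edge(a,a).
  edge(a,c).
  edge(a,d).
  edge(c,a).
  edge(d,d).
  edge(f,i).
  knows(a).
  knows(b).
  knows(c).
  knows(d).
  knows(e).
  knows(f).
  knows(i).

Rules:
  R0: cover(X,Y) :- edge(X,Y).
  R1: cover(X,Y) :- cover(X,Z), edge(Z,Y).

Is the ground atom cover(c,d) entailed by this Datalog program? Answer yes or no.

round 1: derive cover(a,a) via R0 from edge(a,a)
round 1: derive cover(a,c) via R0 from edge(a,c)
round 1: derive cover(a,d) via R0 from edge(a,d)
round 1: derive cover(c,a) via R0 from edge(c,a)
round 1: derive cover(d,d) via R0 from edge(d,d)
round 1: derive cover(f,i) via R0 from edge(f,i)
round 2: derive cover(c,c) via R1 from cover(c,a), edge(a,c)
round 2: derive cover(c,d) via R1 from cover(c,a), edge(a,d)

yes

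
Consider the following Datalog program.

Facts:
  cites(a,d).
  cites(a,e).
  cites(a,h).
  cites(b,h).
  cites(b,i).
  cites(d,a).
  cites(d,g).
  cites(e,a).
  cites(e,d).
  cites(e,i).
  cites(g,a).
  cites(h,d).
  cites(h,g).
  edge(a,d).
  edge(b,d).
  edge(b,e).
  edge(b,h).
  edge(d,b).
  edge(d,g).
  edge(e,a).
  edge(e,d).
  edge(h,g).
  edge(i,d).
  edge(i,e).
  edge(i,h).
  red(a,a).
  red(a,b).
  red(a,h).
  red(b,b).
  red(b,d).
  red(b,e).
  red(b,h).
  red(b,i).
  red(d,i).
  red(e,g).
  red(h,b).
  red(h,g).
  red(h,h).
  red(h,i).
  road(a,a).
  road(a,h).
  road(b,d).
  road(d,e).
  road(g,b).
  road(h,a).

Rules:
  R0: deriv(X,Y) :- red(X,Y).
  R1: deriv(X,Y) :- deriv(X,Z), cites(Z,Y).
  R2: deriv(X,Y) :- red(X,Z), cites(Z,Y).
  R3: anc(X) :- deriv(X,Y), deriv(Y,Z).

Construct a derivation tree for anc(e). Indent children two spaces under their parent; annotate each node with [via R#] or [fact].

anc(e)  [via R3]
  deriv(e,a)  [via R2]
    red(e,g)  [fact]
    cites(g,a)  [fact]
  deriv(a,a)  [via R0]
    red(a,a)  [fact]

round 1: derive deriv(a,a) via R0 from red(a,a)
round 1: derive deriv(a,b) via R0 from red(a,b)
round 1: derive deriv(a,h) via R0 from red(a,h)
round 1: derive deriv(b,b) via R0 from red(b,b)
round 1: derive deriv(b,d) via R0 from red(b,d)
round 1: derive deriv(b,e) via R0 from red(b,e)
round 1: derive deriv(b,h) via R0 from red(b,h)
round 1: derive deriv(b,i) via R0 from red(b,i)
round 1: derive deriv(d,i) via R0 from red(d,i)
round 1: derive deriv(e,g) via R0 from red(e,g)
round 1: derive deriv(h,b) via R0 from red(h,b)
round 1: derive deriv(h,g) via R0 from red(h,g)
round 1: derive deriv(h,h) via R0 from red(h,h)
round 1: derive deriv(h,i) via R0 from red(h,i)
round 1: derive deriv(a,d) via R2 from red(a,a), cites(a,d)
round 1: derive deriv(a,e) via R2 from red(a,a), cites(a,e)
round 1: derive deriv(a,g) via R2 from red(a,h), cites(h,g)
round 1: derive deriv(a,i) via R2 from red(a,b), cites(b,i)
round 1: derive deriv(b,a) via R2 from red(b,d), cites(d,a)
round 1: derive deriv(b,g) via R2 from red(b,d), cites(d,g)
round 1: derive deriv(e,a) via R2 from red(e,g), cites(g,a)
round 1: derive deriv(h,a) via R2 from red(h,g), cites(g,a)
round 1: derive deriv(h,d) via R2 from red(h,h), cites(h,d)
round 2: derive deriv(e,d) via R1 from deriv(e,a), cites(a,d)
round 2: derive deriv(e,e) via R1 from deriv(e,a), cites(a,e)
round 2: derive deriv(e,h) via R1 from deriv(e,a), cites(a,h)
round 2: derive deriv(h,e) via R1 from deriv(h,a), cites(a,e)
round 2: derive anc(a) via R3 from deriv(a,a), deriv(a,a)
round 2: derive anc(b) via R3 from deriv(b,a), deriv(a,a)
round 2: derive anc(e) via R3 from deriv(e,a), deriv(a,a)
round 2: derive anc(h) via R3 from deriv(h,a), deriv(a,a)
round 3: derive deriv(e,i) via R1 from deriv(e,e), cites(e,i)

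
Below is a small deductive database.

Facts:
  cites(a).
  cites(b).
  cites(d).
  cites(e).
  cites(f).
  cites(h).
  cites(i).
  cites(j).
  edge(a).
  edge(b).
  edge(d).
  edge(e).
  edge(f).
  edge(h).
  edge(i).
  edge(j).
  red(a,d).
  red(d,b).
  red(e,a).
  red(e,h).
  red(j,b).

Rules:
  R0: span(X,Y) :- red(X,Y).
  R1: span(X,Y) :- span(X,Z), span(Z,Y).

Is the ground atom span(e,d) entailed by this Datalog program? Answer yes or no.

round 1: derive span(a,d) via R0 from red(a,d)
round 1: derive span(d,b) via R0 from red(d,b)
round 1: derive span(e,a) via R0 from red(e,a)
round 1: derive span(e,h) via R0 from red(e,h)
round 1: derive span(j,b) via R0 from red(j,b)
round 2: derive span(a,b) via R1 from span(a,d), span(d,b)
round 2: derive span(e,d) via R1 from span(e,a), span(a,d)
round 3: derive span(e,b) via R1 from span(e,a), span(a,b)

yes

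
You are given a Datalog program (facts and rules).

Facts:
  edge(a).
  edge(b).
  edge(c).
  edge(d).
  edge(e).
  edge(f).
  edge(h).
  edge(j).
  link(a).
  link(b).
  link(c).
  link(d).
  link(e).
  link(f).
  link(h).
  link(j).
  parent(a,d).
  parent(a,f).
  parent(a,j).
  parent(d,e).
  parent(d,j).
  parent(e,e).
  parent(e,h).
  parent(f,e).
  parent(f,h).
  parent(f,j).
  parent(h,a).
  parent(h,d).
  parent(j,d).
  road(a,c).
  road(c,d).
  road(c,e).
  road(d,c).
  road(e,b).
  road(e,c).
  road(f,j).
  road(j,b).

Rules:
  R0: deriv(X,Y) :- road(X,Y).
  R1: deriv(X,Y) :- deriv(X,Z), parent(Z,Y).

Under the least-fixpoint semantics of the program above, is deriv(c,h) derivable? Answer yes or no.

round 1: derive deriv(a,c) via R0 from road(a,c)
round 1: derive deriv(c,d) via R0 from road(c,d)
round 1: derive deriv(c,e) via R0 from road(c,e)
round 1: derive deriv(d,c) via R0 from road(d,c)
round 1: derive deriv(e,b) via R0 from road(e,b)
round 1: derive deriv(e,c) via R0 from road(e,c)
round 1: derive deriv(f,j) via R0 from road(f,j)
round 1: derive deriv(j,b) via R0 from road(j,b)
round 2: derive deriv(c,h) via R1 from deriv(c,e), parent(e,h)
round 2: derive deriv(c,j) via R1 from deriv(c,d), parent(d,j)
round 2: derive deriv(f,d) via R1 from deriv(f,j), parent(j,d)
round 3: derive deriv(c,a) via R1 from deriv(c,h), parent(h,a)
round 3: derive deriv(f,e) via R1 from deriv(f,d), parent(d,e)
round 4: derive deriv(c,f) via R1 from deriv(c,a), parent(a,f)
round 4: derive deriv(f,h) via R1 from deriv(f,e), parent(e,h)
round 5: derive deriv(f,a) via R1 from deriv(f,h), parent(h,a)
round 6: derive deriv(f,f) via R1 from deriv(f,a), parent(a,f)

yes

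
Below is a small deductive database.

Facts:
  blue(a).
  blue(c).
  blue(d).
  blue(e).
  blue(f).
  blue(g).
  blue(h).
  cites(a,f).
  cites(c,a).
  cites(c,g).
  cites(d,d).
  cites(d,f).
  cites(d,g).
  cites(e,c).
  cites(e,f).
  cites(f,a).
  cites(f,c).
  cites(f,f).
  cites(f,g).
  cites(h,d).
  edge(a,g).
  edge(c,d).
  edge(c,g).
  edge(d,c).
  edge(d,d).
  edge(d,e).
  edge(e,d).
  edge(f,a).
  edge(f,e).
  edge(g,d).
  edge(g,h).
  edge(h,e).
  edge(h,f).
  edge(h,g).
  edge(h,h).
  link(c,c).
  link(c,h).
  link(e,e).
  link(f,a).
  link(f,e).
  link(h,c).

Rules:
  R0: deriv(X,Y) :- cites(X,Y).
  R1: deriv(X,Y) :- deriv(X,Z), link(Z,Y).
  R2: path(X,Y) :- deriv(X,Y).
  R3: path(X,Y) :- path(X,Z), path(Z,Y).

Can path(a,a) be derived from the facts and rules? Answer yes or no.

yes

round 1: derive deriv(a,f) via R0 from cites(a,f)
round 1: derive deriv(c,a) via R0 from cites(c,a)
round 1: derive deriv(c,g) via R0 from cites(c,g)
round 1: derive deriv(d,d) via R0 from cites(d,d)
round 1: derive deriv(d,f) via R0 from cites(d,f)
round 1: derive deriv(d,g) via R0 from cites(d,g)
round 1: derive deriv(e,c) via R0 from cites(e,c)
round 1: derive deriv(e,f) via R0 from cites(e,f)
round 1: derive deriv(f,a) via R0 from cites(f,a)
round 1: derive deriv(f,c) via R0 from cites(f,c)
round 1: derive deriv(f,f) via R0 from cites(f,f)
round 1: derive deriv(f,g) via R0 from cites(f,g)
round 1: derive deriv(h,d) via R0 from cites(h,d)
round 2: derive deriv(a,a) via R1 from deriv(a,f), link(f,a)
round 2: derive deriv(a,e) via R1 from deriv(a,f), link(f,e)
round 2: derive deriv(d,a) via R1 from deriv(d,f), link(f,a)
round 2: derive deriv(d,e) via R1 from deriv(d,f), link(f,e)
round 2: derive deriv(e,a) via R1 from deriv(e,f), link(f,a)
round 2: derive deriv(e,e) via R1 from deriv(e,f), link(f,e)
round 2: derive deriv(e,h) via R1 from deriv(e,c), link(c,h)
round 2: derive deriv(f,e) via R1 from deriv(f,f), link(f,e)
round 2: derive deriv(f,h) via R1 from deriv(f,c), link(c,h)
round 2: derive path(a,f) via R2 from deriv(a,f)
round 2: derive path(c,a) via R2 from deriv(c,a)
round 2: derive path(c,g) via R2 from deriv(c,g)
round 2: derive path(d,d) via R2 from deriv(d,d)
round 2: derive path(d,f) via R2 from deriv(d,f)
round 2: derive path(d,g) via R2 from deriv(d,g)
round 2: derive path(e,c) via R2 from deriv(e,c)
round 2: derive path(e,f) via R2 from deriv(e,f)
round 2: derive path(f,a) via R2 from deriv(f,a)
round 2: derive path(f,c) via R2 from deriv(f,c)
round 2: derive path(f,f) via R2 from deriv(f,f)
round 2: derive path(f,g) via R2 from deriv(f,g)
round 2: derive path(h,d) via R2 from deriv(h,d)
round 3: derive path(a,a) via R2 from deriv(a,a)
round 3: derive path(a,e) via R2 from deriv(a,e)
round 3: derive path(d,a) via R2 from deriv(d,a)
round 3: derive path(d,e) via R2 from deriv(d,e)
round 3: derive path(e,a) via R2 from deriv(e,a)
round 3: derive path(e,e) via R2 from deriv(e,e)
round 3: derive path(e,h) via R2 from deriv(e,h)
round 3: derive path(f,e) via R2 from deriv(f,e)
round 3: derive path(f,h) via R2 from deriv(f,h)
round 3: derive path(a,c) via R3 from path(a,f), path(f,c)
round 3: derive path(a,g) via R3 from path(a,f), path(f,g)
round 3: derive path(c,f) via R3 from path(c,a), path(a,f)
round 3: derive path(d,c) via R3 from path(d,f), path(f,c)
round 3: derive path(e,g) via R3 from path(e,c), path(c,g)
round 3: derive path(h,f) via R3 from path(h,d), path(d,f)
round 3: derive path(h,g) via R3 from path(h,d), path(d,g)
round 4: derive path(a,h) via R3 from path(a,e), path(e,h)
round 4: derive path(c,c) via R3 from path(c,a), path(a,c)
round 4: derive path(c,e) via R3 from path(c,a), path(a,e)
round 4: derive path(c,h) via R3 from path(c,f), path(f,h)
round 4: derive path(d,h) via R3 from path(d,e), path(e,h)
round 4: derive path(e,d) via R3 from path(e,h), path(h,d)
round 4: derive path(f,d) via R3 from path(f,h), path(h,d)
round 4: derive path(h,a) via R3 from path(h,d), path(d,a)
round 4: derive path(h,c) via R3 from path(h,d), path(d,c)
round 4: derive path(h,e) via R3 from path(h,d), path(d,e)
round 4: derive path(h,h) via R3 from path(h,f), path(f,h)
round 5: derive path(a,d) via R3 from path(a,e), path(e,d)
round 5: derive path(c,d) via R3 from path(c,e), path(e,d)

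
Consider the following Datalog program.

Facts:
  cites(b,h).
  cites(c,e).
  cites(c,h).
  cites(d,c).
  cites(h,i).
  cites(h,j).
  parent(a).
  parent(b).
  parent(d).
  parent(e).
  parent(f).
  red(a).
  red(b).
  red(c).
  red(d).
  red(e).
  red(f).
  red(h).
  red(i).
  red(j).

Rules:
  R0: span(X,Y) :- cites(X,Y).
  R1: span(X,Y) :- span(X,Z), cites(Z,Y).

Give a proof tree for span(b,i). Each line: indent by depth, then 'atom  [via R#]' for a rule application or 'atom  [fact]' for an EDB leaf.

span(b,i)  [via R1]
  span(b,h)  [via R0]
    cites(b,h)  [fact]
  cites(h,i)  [fact]

round 1: derive span(b,h) via R0 from cites(b,h)
round 1: derive span(c,e) via R0 from cites(c,e)
round 1: derive span(c,h) via R0 from cites(c,h)
round 1: derive span(d,c) via R0 from cites(d,c)
round 1: derive span(h,i) via R0 from cites(h,i)
round 1: derive span(h,j) via R0 from cites(h,j)
round 2: derive span(b,i) via R1 from span(b,h), cites(h,i)
round 2: derive span(b,j) via R1 from span(b,h), cites(h,j)
round 2: derive span(c,i) via R1 from span(c,h), cites(h,i)
round 2: derive span(c,j) via R1 from span(c,h), cites(h,j)
round 2: derive span(d,e) via R1 from span(d,c), cites(c,e)
round 2: derive span(d,h) via R1 from span(d,c), cites(c,h)
round 3: derive span(d,i) via R1 from span(d,h), cites(h,i)
round 3: derive span(d,j) via R1 from span(d,h), cites(h,j)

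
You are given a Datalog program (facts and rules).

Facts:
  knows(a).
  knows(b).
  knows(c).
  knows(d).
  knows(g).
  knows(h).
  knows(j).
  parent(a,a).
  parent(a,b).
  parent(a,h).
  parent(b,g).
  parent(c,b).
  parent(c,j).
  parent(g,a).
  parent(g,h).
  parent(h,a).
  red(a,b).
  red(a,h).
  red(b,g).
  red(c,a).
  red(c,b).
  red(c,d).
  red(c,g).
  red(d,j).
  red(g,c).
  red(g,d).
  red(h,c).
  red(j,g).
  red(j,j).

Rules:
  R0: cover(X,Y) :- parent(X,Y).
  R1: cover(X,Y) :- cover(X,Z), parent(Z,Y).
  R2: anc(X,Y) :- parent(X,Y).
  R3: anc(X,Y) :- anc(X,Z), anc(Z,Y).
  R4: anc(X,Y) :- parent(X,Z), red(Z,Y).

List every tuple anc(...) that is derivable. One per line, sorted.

anc(a,a)
anc(a,b)
anc(a,c)
anc(a,d)
anc(a,g)
anc(a,h)
anc(a,j)
anc(b,a)
anc(b,b)
anc(b,c)
anc(b,d)
anc(b,g)
anc(b,h)
anc(b,j)
anc(c,a)
anc(c,b)
anc(c,c)
anc(c,d)
anc(c,g)
anc(c,h)
anc(c,j)
anc(g,a)
anc(g,b)
anc(g,c)
anc(g,d)
anc(g,g)
anc(g,h)
anc(g,j)
anc(h,a)
anc(h,b)
anc(h,c)
anc(h,d)
anc(h,g)
anc(h,h)
anc(h,j)

round 1: derive anc(a,a) via R2 from parent(a,a)
round 1: derive anc(a,b) via R2 from parent(a,b)
round 1: derive anc(a,h) via R2 from parent(a,h)
round 1: derive anc(b,g) via R2 from parent(b,g)
round 1: derive anc(c,b) via R2 from parent(c,b)
round 1: derive anc(c,j) via R2 from parent(c,j)
round 1: derive anc(g,a) via R2 from parent(g,a)
round 1: derive anc(g,h) via R2 from parent(g,h)
round 1: derive anc(h,a) via R2 from parent(h,a)
round 1: derive anc(a,c) via R4 from parent(a,h), red(h,c)
round 1: derive anc(a,g) via R4 from parent(a,b), red(b,g)
round 1: derive anc(b,c) via R4 from parent(b,g), red(g,c)
round 1: derive anc(b,d) via R4 from parent(b,g), red(g,d)
round 1: derive anc(c,g) via R4 from parent(c,b), red(b,g)
round 1: derive anc(g,b) via R4 from parent(g,a), red(a,b)
round 1: derive anc(g,c) via R4 from parent(g,h), red(h,c)
round 1: derive anc(h,b) via R4 from parent(h,a), red(a,b)
round 1: derive anc(h,h) via R4 from parent(h,a), red(a,h)
round 2: derive anc(a,d) via R3 from anc(a,b), anc(b,d)
round 2: derive anc(a,j) via R3 from anc(a,c), anc(c,j)
round 2: derive anc(b,a) via R3 from anc(b,g), anc(g,a)
round 2: derive anc(b,b) via R3 from anc(b,c), anc(c,b)
round 2: derive anc(b,h) via R3 from anc(b,g), anc(g,h)
round 2: derive anc(b,j) via R3 from anc(b,c), anc(c,j)
round 2: derive anc(c,a) via R3 from anc(c,g), anc(g,a)
round 2: derive anc(c,c) via R3 from anc(c,b), anc(b,c)
round 2: derive anc(c,d) via R3 from anc(c,b), anc(b,d)
round 2: derive anc(c,h) via R3 from anc(c,g), anc(g,h)
round 2: derive anc(g,d) via R3 from anc(g,b), anc(b,d)
round 2: derive anc(g,g) via R3 from anc(g,a), anc(a,g)
round 2: derive anc(g,j) via R3 from anc(g,c), anc(c,j)
round 2: derive anc(h,c) via R3 from anc(h,a), anc(a,c)
round 2: derive anc(h,d) via R3 from anc(h,b), anc(b,d)
round 2: derive anc(h,g) via R3 from anc(h,a), anc(a,g)
round 3: derive anc(h,j) via R3 from anc(h,a), anc(a,j)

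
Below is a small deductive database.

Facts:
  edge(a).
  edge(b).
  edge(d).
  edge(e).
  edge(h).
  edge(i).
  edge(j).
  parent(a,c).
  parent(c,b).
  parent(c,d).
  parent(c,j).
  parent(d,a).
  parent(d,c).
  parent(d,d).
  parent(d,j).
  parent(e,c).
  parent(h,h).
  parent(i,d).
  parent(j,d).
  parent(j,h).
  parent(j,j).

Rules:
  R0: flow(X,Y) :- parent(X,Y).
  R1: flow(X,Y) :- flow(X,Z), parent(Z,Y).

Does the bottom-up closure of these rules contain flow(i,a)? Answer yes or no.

round 1: derive flow(a,c) via R0 from parent(a,c)
round 1: derive flow(c,b) via R0 from parent(c,b)
round 1: derive flow(c,d) via R0 from parent(c,d)
round 1: derive flow(c,j) via R0 from parent(c,j)
round 1: derive flow(d,a) via R0 from parent(d,a)
round 1: derive flow(d,c) via R0 from parent(d,c)
round 1: derive flow(d,d) via R0 from parent(d,d)
round 1: derive flow(d,j) via R0 from parent(d,j)
round 1: derive flow(e,c) via R0 from parent(e,c)
round 1: derive flow(h,h) via R0 from parent(h,h)
round 1: derive flow(i,d) via R0 from parent(i,d)
round 1: derive flow(j,d) via R0 from parent(j,d)
round 1: derive flow(j,h) via R0 from parent(j,h)
round 1: derive flow(j,j) via R0 from parent(j,j)
round 2: derive flow(a,b) via R1 from flow(a,c), parent(c,b)
round 2: derive flow(a,d) via R1 from flow(a,c), parent(c,d)
round 2: derive flow(a,j) via R1 from flow(a,c), parent(c,j)
round 2: derive flow(c,a) via R1 from flow(c,d), parent(d,a)
round 2: derive flow(c,c) via R1 from flow(c,d), parent(d,c)
round 2: derive flow(c,h) via R1 from flow(c,j), parent(j,h)
round 2: derive flow(d,b) via R1 from flow(d,c), parent(c,b)
round 2: derive flow(d,h) via R1 from flow(d,j), parent(j,h)
round 2: derive flow(e,b) via R1 from flow(e,c), parent(c,b)
round 2: derive flow(e,d) via R1 from flow(e,c), parent(c,d)
round 2: derive flow(e,j) via R1 from flow(e,c), parent(c,j)
round 2: derive flow(i,a) via R1 from flow(i,d), parent(d,a)
round 2: derive flow(i,c) via R1 from flow(i,d), parent(d,c)
round 2: derive flow(i,j) via R1 from flow(i,d), parent(d,j)
round 2: derive flow(j,a) via R1 from flow(j,d), parent(d,a)
round 2: derive flow(j,c) via R1 from flow(j,d), parent(d,c)
round 3: derive flow(a,a) via R1 from flow(a,d), parent(d,a)
round 3: derive flow(a,h) via R1 from flow(a,j), parent(j,h)
round 3: derive flow(e,a) via R1 from flow(e,d), parent(d,a)
round 3: derive flow(e,h) via R1 from flow(e,j), parent(j,h)
round 3: derive flow(i,b) via R1 from flow(i,c), parent(c,b)
round 3: derive flow(i,h) via R1 from flow(i,j), parent(j,h)
round 3: derive flow(j,b) via R1 from flow(j,c), parent(c,b)

yes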